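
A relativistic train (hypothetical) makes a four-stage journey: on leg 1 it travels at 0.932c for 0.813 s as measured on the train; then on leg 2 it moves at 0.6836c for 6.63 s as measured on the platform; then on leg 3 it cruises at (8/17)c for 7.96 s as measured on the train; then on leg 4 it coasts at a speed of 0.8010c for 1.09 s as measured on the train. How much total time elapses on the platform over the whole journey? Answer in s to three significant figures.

Δt = 19.7 s

Leg 1: γ = 1/√(1 − 0.932²) = 1/√0.1314 = 2.759; Δt_1 = 2.759 × 0.813 = 2.243 s.
Leg 2: 6.63 s is already measured on the platform.
Leg 3: γ = 1/√(1 − (8/17)²) = 17/15 ≈ 1.133; Δt_3 = 1.133 × 7.96 = 9.021 s.
Leg 4: γ = 1/√(1 − 0.8010²) = 1/√0.3584 = 1.670; Δt_4 = 1.670 × 1.09 = 1.821 s.
Total: 2.243 + 6.630 + 9.021 + 1.821 s.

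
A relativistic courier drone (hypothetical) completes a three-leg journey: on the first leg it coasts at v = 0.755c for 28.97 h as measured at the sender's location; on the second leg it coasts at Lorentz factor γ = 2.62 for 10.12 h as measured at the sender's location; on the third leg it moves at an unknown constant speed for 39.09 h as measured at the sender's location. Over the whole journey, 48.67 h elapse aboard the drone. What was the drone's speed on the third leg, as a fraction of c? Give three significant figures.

β = 0.751

Leg 1: γ = 1/√(1 − 0.755²) = 1/√0.4300 = 1.525; τ_1 = 28.97/1.525 = 19.00 h.
Leg 2: γ = 2.62; τ_2 = 10.12/2.620 = 3.863 h.
Leg 3: speed unknown; τ_3 = 39.09/γ_3.
Total proper time: 19.00 + 3.863 + τ_3 = 48.67, so τ_3 = 48.67 − 22.86 = 25.81 h.
γ_3 = 39.09/25.81 = 1.514; β = √(1 − 1/γ²) = √0.5640.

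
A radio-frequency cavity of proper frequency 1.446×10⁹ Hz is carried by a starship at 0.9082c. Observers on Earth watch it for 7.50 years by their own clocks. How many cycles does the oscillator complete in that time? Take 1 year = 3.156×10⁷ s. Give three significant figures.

N = 1.43×10¹⁷

γ = 1/√(1 − 0.9082²) = 1/√0.1752 = 2.389
During 7.50 years of lab time, the oscillator's proper time advances by τ = Δt/γ = 7.50/2.389 = 3.139 years = 9.907×10⁷ s.
N = f × τ = 1.446×10⁹ × 9.907×10⁷ = 1.433×10¹⁷.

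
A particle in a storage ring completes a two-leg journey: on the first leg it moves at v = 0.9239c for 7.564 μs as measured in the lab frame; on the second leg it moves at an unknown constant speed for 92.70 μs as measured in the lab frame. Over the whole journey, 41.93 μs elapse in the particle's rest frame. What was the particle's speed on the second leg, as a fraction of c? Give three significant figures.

β = 0.907

Leg 1: γ = 1/√(1 − 0.9239²) = 1/√0.1464 = 2.613; τ_1 = 7.564/2.613 = 2.894 μs.
Leg 2: speed unknown; τ_2 = 92.70/γ_2.
Total proper time: 2.894 + τ_2 = 41.93, so τ_2 = 41.93 − 2.894 = 39.04 μs.
γ_2 = 92.70/39.04 = 2.375; β = √(1 − 1/γ²) = √0.8227.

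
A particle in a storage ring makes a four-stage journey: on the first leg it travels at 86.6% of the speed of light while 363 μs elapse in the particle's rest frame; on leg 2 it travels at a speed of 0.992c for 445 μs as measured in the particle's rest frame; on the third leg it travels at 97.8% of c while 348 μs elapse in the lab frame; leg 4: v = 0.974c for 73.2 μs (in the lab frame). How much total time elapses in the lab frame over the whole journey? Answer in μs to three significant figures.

Δt = 4670 μs

Leg 1: β = 0.866; γ = 1/√(1 − 0.866²) = 1/√0.2500 = 2.000; Δt_1 = 2.000 × 363 = 725.9 μs.
Leg 2: γ = 1/√(1 − 0.992²) = 1/√0.01594 = 7.922; Δt_2 = 7.922 × 445 = 3525 μs.
Leg 3: 348 μs is already measured in the lab frame.
Leg 4: 73.2 μs is already measured in the lab frame.
Total: 725.9 + 3525 + 348.0 + 73.20 μs.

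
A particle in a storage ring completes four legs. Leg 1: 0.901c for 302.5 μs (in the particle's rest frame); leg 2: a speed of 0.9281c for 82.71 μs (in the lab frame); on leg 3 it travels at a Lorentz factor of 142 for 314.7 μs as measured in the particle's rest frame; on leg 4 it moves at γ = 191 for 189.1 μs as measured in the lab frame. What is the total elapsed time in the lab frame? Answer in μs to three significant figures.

Leg 1: γ = 1/√(1 − 0.901²) = 1/√0.1882 = 2.305; Δt_1 = 2.305 × 302.5 = 697.3 μs.
Leg 2: 82.71 μs is already measured in the lab frame.
Leg 3: γ = 142; Δt_3 = 142.0 × 314.7 = 4.469×10⁴ μs.
Leg 4: 189.1 μs is already measured in the lab frame.
Total: 697.3 + 82.71 + 4.469×10⁴ + 189.1 μs.

Δt = 4.57×10⁴ μs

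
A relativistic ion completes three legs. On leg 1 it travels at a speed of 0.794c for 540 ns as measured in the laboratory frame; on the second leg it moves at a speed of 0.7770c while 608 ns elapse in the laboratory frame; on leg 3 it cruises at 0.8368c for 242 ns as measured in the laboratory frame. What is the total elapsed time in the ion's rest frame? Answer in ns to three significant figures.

Leg 1: γ = 1/√(1 − 0.794²) = 1/√0.3696 = 1.645; τ_1 = 540/1.645 = 328.3 ns.
Leg 2: γ = 1/√(1 − 0.7770²) = 1/√0.3963 = 1.589; τ_2 = 608/1.589 = 382.7 ns.
Leg 3: γ = 1/√(1 − 0.8368²) = 1/√0.2998 = 1.826; τ_3 = 242/1.826 = 132.5 ns.
Total: 328.3 + 382.7 + 132.5 ns.

τ = 844 ns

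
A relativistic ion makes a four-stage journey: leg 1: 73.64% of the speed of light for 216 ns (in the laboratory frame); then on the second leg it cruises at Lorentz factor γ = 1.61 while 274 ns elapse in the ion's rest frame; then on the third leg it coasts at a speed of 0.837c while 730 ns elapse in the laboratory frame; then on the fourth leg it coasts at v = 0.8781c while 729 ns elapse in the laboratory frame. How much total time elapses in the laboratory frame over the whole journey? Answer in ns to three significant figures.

Leg 1: 216 ns is already measured in the laboratory frame.
Leg 2: γ = 1.61; Δt_2 = 1.610 × 274 = 441.1 ns.
Leg 3: 730 ns is already measured in the laboratory frame.
Leg 4: 729 ns is already measured in the laboratory frame.
Total: 216.0 + 441.1 + 730.0 + 729.0 ns.

Δt = 2120 ns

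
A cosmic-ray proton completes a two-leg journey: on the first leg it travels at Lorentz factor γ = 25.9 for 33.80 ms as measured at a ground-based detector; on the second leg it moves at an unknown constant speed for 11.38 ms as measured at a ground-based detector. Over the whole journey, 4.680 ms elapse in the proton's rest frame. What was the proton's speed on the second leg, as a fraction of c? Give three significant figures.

Leg 1: γ = 25.9; τ_1 = 33.80/25.90 = 1.305 ms.
Leg 2: speed unknown; τ_2 = 11.38/γ_2.
Total proper time: 1.305 + τ_2 = 4.680, so τ_2 = 4.680 − 1.305 = 3.375 ms.
γ_2 = 11.38/3.375 = 3.372; β = √(1 − 1/γ²) = √0.9120.

β = 0.955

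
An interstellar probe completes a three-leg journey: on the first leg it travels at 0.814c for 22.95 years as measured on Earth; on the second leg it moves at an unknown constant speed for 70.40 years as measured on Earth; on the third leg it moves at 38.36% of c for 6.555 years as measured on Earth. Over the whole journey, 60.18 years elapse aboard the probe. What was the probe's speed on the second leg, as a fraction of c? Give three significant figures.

β = 0.815

Leg 1: γ = 1/√(1 − 0.814²) = 1/√0.3374 = 1.722; τ_1 = 22.95/1.722 = 13.33 years.
Leg 2: speed unknown; τ_2 = 70.40/γ_2.
Leg 3: β = 0.3836; γ = 1/√(1 − 0.3836²) = 1/√0.8529 = 1.083; τ_3 = 6.555/1.083 = 6.054 years.
Total proper time: 13.33 + τ_2 + 6.054 = 60.18, so τ_2 = 60.18 − 19.38 = 40.80 years.
γ_2 = 70.40/40.80 = 1.726; β = √(1 − 1/γ²) = √0.6642.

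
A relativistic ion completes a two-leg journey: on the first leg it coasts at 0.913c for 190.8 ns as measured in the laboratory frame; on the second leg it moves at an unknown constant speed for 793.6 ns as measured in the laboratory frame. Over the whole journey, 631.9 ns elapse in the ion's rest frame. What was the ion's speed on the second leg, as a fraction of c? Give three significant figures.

β = 0.716

Leg 1: γ = 1/√(1 − 0.913²) = 1/√0.1664 = 2.451; τ_1 = 190.8/2.451 = 77.84 ns.
Leg 2: speed unknown; τ_2 = 793.6/γ_2.
Total proper time: 77.84 + τ_2 = 631.9, so τ_2 = 631.9 − 77.84 = 554.1 ns.
γ_2 = 793.6/554.1 = 1.432; β = √(1 − 1/γ²) = √0.5126.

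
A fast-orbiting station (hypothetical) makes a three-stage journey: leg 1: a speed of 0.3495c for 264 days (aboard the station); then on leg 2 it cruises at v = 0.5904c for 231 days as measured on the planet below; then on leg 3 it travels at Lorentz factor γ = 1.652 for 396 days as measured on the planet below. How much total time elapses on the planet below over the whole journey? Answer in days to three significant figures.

Leg 1: γ = 1/√(1 − 0.3495²) = 1/√0.8778 = 1.067; Δt_1 = 1.067 × 264 = 281.8 days.
Leg 2: 231 days is already measured on the planet below.
Leg 3: 396 days is already measured on the planet below.
Total: 281.8 + 231.0 + 396.0 days.

Δt = 909 days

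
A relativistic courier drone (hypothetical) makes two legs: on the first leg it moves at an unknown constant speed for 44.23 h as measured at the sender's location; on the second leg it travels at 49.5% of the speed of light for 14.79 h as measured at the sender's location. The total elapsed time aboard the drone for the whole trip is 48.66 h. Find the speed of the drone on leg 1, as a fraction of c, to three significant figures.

β = 0.587

Leg 1: speed unknown; τ_1 = 44.23/γ_1.
Leg 2: β = 0.495; γ = 1/√(1 − 0.495²) = 1/√0.7550 = 1.151; τ_2 = 14.79/1.151 = 12.85 h.
Total proper time: τ_1 + 12.85 = 48.66, so τ_1 = 48.66 − 12.85 = 35.81 h.
γ_1 = 44.23/35.81 = 1.235; β = √(1 − 1/γ²) = √0.3445.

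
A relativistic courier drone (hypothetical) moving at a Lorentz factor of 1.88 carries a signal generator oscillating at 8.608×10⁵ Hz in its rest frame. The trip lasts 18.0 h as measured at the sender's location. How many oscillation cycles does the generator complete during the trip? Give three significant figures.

γ = 1.88
The oscillator's own cycle count is N = f × τ where τ is the proper time aboard the drone. τ = Δt/γ = 18.0/1.880 = 9.574 h = 3.447×10⁴ s.
N = 8.608×10⁵ × 3.447×10⁴ = 2.967×10¹⁰.

N = 2.97×10¹⁰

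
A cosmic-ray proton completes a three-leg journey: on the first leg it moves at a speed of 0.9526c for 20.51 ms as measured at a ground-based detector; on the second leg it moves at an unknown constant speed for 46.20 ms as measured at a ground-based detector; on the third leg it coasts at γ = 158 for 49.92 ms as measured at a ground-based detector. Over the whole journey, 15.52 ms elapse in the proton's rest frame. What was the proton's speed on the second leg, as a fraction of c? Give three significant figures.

β = 0.981

Leg 1: γ = 1/√(1 − 0.9526²) = 1/√0.09255 = 3.287; τ_1 = 20.51/3.287 = 6.240 ms.
Leg 2: speed unknown; τ_2 = 46.20/γ_2.
Leg 3: γ = 158; τ_3 = 49.92/158.0 = 0.3159 ms.
Total proper time: 6.240 + τ_2 + 0.3159 = 15.52, so τ_2 = 15.52 − 6.556 = 8.964 ms.
γ_2 = 46.20/8.964 = 5.154; β = √(1 − 1/γ²) = √0.9624.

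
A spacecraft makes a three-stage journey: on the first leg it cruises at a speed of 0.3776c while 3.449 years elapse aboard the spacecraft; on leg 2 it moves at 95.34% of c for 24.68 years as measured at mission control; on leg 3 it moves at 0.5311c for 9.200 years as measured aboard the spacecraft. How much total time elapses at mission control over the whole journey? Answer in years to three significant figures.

Leg 1: γ = 1/√(1 − 0.3776²) = 1/√0.8574 = 1.080; Δt_1 = 1.080 × 3.449 = 3.725 years.
Leg 2: 24.68 years is already measured at mission control.
Leg 3: γ = 1/√(1 − 0.5311²) = 1/√0.7179 = 1.180; Δt_3 = 1.180 × 9.200 = 10.86 years.
Total: 3.725 + 24.68 + 10.86 years.

Δt = 39.3 years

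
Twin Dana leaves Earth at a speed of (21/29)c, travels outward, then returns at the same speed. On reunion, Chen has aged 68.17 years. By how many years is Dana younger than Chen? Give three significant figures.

Δt − τ = 21.2 years

γ = 1/√(1 − (21/29)²) = 29/20 = 1.450
Dana's elapsed proper time: τ = 68.17/1.450 = 47.01 years.
Age gap = Δt − τ = 68.17 − 47.01 years.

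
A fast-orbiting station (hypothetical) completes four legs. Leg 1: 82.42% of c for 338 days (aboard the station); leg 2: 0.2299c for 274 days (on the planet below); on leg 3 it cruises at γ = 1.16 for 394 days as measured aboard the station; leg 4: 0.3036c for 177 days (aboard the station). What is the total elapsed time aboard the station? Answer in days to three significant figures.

Leg 1: 338 days is already measured aboard the station.
Leg 2: γ = 1/√(1 − 0.2299²) = 1/√0.9471 = 1.028; τ_2 = 274/1.028 = 266.7 days.
Leg 3: 394 days is already measured aboard the station.
Leg 4: 177 days is already measured aboard the station.
Total: 338.0 + 266.7 + 394.0 + 177.0 days.

τ = 1180 days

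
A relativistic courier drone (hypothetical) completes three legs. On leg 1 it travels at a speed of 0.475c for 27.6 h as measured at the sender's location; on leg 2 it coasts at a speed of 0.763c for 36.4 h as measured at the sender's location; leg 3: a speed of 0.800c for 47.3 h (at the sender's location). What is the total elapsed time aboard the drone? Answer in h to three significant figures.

τ = 76.2 h

Leg 1: γ = 1/√(1 − 0.475²) = 1/√0.7744 = 1.136; τ_1 = 27.6/1.136 = 24.29 h.
Leg 2: γ = 1/√(1 − 0.763²) = 1/√0.4178 = 1.547; τ_2 = 36.4/1.547 = 23.53 h.
Leg 3: γ = 1/√(1 − 0.800²) = 1/√0.3600 = 1.667; τ_3 = 47.3/1.667 = 28.38 h.
Total: 24.29 + 23.53 + 28.38 h.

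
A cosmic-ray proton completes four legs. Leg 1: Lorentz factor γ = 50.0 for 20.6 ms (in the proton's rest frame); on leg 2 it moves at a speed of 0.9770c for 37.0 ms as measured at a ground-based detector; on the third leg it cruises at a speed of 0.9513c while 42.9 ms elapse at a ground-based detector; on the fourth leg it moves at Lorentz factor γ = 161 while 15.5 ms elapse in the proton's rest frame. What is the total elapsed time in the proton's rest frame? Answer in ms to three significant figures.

τ = 57.2 ms

Leg 1: 20.6 ms is already measured in the proton's rest frame.
Leg 2: γ = 1/√(1 − 0.9770²) = 1/√0.04547 = 4.690; τ_2 = 37.0/4.690 = 7.890 ms.
Leg 3: γ = 1/√(1 − 0.9513²) = 1/√0.09503 = 3.244; τ_3 = 42.9/3.244 = 13.22 ms.
Leg 4: 15.5 ms is already measured in the proton's rest frame.
Total: 20.60 + 7.890 + 13.22 + 15.50 ms.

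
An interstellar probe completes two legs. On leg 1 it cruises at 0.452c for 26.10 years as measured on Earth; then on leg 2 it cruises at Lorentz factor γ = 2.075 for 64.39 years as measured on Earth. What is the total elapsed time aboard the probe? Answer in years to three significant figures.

τ = 54.3 years

Leg 1: γ = 1/√(1 − 0.452²) = 1/√0.7957 = 1.121; τ_1 = 26.10/1.121 = 23.28 years.
Leg 2: γ = 2.075; τ_2 = 64.39/2.075 = 31.03 years.
Total: 23.28 + 31.03 years.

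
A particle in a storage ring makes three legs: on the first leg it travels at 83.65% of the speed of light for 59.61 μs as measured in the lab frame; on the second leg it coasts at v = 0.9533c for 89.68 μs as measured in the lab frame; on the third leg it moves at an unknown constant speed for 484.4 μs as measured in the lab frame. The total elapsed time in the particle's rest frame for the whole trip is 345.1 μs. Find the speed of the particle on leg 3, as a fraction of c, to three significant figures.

Leg 1: β = 0.8365; γ = 1/√(1 − 0.8365²) = 1/√0.3003 = 1.825; τ_1 = 59.61/1.825 = 32.66 μs.
Leg 2: γ = 1/√(1 − 0.9533²) = 1/√0.09122 = 3.311; τ_2 = 89.68/3.311 = 27.09 μs.
Leg 3: speed unknown; τ_3 = 484.4/γ_3.
Total proper time: 32.66 + 27.09 + τ_3 = 345.1, so τ_3 = 345.1 − 59.75 = 285.4 μs.
γ_3 = 484.4/285.4 = 1.698; β = √(1 − 1/γ²) = √0.6530.

β = 0.808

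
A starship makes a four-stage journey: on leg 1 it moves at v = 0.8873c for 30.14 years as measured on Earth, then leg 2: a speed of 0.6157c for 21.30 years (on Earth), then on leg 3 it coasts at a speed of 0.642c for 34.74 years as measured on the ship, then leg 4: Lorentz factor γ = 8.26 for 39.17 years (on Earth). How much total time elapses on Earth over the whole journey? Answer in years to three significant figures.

Leg 1: 30.14 years is already measured on Earth.
Leg 2: 21.30 years is already measured on Earth.
Leg 3: γ = 1/√(1 − 0.642²) = 1/√0.5878 = 1.304; Δt_3 = 1.304 × 34.74 = 45.31 years.
Leg 4: 39.17 years is already measured on Earth.
Total: 30.14 + 21.30 + 45.31 + 39.17 years.

Δt = 136 years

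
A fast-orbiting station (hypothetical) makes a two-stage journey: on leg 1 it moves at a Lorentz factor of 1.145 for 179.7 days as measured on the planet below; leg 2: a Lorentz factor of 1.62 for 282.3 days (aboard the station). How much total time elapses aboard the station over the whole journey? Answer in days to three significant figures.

Leg 1: γ = 1.145; τ_1 = 179.7/1.145 = 156.9 days.
Leg 2: 282.3 days is already measured aboard the station.
Total: 156.9 + 282.3 days.

τ = 439 days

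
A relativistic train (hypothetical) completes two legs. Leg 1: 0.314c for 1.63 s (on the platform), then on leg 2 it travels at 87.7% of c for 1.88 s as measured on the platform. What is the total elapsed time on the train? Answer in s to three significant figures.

τ = 2.45 s

Leg 1: γ = 1/√(1 − 0.314²) = 1/√0.9014 = 1.053; τ_1 = 1.63/1.053 = 1.548 s.
Leg 2: β = 0.877; γ = 1/√(1 − 0.877²) = 1/√0.2309 = 2.081; τ_2 = 1.88/2.081 = 0.9033 s.
Total: 1.548 + 0.9033 s.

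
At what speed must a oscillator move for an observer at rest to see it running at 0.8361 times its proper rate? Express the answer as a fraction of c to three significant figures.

β = 0.549

Rate ratio = 1/γ, so γ = 1/0.8361 = 1.196.
β = √(1 − 1/γ²) = √(1 − 0.8361²) = √0.3009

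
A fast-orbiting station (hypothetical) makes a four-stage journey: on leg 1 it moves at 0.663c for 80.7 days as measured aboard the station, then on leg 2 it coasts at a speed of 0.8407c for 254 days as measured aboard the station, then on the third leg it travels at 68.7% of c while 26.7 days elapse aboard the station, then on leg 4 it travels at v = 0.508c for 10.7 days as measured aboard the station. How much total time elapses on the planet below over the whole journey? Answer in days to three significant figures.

Leg 1: γ = 1/√(1 − 0.663²) = 1/√0.5604 = 1.336; Δt_1 = 1.336 × 80.7 = 107.8 days.
Leg 2: γ = 1/√(1 − 0.8407²) = 1/√0.2932 = 1.847; Δt_2 = 1.847 × 254 = 469.1 days.
Leg 3: β = 0.687; γ = 1/√(1 − 0.687²) = 1/√0.5280 = 1.376; Δt_3 = 1.376 × 26.7 = 36.74 days.
Leg 4: γ = 1/√(1 − 0.508²) = 1/√0.7419 = 1.161; Δt_4 = 1.161 × 10.7 = 12.42 days.
Total: 107.8 + 469.1 + 36.74 + 12.42 days.

Δt = 626 days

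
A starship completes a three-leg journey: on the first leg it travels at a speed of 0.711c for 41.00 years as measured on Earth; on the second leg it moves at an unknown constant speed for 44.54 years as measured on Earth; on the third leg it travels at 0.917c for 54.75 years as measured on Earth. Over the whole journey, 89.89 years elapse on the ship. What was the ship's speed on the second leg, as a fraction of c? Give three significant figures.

Leg 1: γ = 1/√(1 − 0.711²) = 1/√0.4945 = 1.422; τ_1 = 41.00/1.422 = 28.83 years.
Leg 2: speed unknown; τ_2 = 44.54/γ_2.
Leg 3: γ = 1/√(1 − 0.917²) = 1/√0.1591 = 2.507; τ_3 = 54.75/2.507 = 21.84 years.
Total proper time: 28.83 + τ_2 + 21.84 = 89.89, so τ_2 = 89.89 − 50.67 = 39.22 years.
γ_2 = 44.54/39.22 = 1.136; β = √(1 − 1/γ²) = √0.2246.

β = 0.474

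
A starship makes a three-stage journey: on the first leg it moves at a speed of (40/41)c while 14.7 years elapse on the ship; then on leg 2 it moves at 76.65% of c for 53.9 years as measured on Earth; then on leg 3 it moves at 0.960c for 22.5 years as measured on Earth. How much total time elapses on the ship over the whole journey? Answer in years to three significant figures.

Leg 1: 14.7 years is already measured on the ship.
Leg 2: β = 0.7665; γ = 1/√(1 − 0.7665²) = 1/√0.4125 = 1.557; τ_2 = 53.9/1.557 = 34.62 years.
Leg 3: γ = 1/√(1 − 0.960²) = 25/7 ≈ 3.571; τ_3 = 22.5/3.571 = 6.300 years.
Total: 14.70 + 34.62 + 6.300 years.

τ = 55.6 years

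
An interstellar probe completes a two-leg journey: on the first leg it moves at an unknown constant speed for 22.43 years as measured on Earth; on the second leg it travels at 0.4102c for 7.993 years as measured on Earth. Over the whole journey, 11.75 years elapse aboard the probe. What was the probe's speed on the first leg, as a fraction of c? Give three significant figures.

β = 0.980

Leg 1: speed unknown; τ_1 = 22.43/γ_1.
Leg 2: γ = 1/√(1 − 0.4102²) = 1/√0.8317 = 1.096; τ_2 = 7.993/1.096 = 7.290 years.
Total proper time: τ_1 + 7.290 = 11.75, so τ_1 = 11.75 − 7.290 = 4.460 years.
γ_1 = 22.43/4.460 = 5.029; β = √(1 − 1/γ²) = √0.9605.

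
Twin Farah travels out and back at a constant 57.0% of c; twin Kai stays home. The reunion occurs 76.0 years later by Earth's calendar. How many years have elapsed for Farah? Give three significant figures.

β = 0.570; γ = 1/√(1 − 0.570²) = 1/√0.6751 = 1.217
Farah's clock measures proper time along the trip: τ = Δt/γ = 76.0/1.217 years.

τ = 62.4 years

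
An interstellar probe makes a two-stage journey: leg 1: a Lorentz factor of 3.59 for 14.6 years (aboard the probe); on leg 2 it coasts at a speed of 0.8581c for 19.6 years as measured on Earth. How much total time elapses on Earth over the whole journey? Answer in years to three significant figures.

Leg 1: γ = 3.59; Δt_1 = 3.590 × 14.6 = 52.41 years.
Leg 2: 19.6 years is already measured on Earth.
Total: 52.41 + 19.60 years.

Δt = 72.0 years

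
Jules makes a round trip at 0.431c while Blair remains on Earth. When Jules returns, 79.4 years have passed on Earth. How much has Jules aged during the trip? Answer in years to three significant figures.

γ = 1/√(1 − 0.431²) = 1/√0.8142 = 1.108
Jules's clock measures proper time along the trip: τ = Δt/γ = 79.4/1.108 years.

τ = 71.6 years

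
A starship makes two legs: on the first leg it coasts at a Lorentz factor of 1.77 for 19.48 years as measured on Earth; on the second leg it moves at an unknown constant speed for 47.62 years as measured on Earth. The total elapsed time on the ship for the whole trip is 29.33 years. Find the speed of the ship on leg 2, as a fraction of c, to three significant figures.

β = 0.923

Leg 1: γ = 1.77; τ_1 = 19.48/1.770 = 11.01 years.
Leg 2: speed unknown; τ_2 = 47.62/γ_2.
Total proper time: 11.01 + τ_2 = 29.33, so τ_2 = 29.33 − 11.01 = 18.32 years.
γ_2 = 47.62/18.32 = 2.599; β = √(1 − 1/γ²) = √0.8519.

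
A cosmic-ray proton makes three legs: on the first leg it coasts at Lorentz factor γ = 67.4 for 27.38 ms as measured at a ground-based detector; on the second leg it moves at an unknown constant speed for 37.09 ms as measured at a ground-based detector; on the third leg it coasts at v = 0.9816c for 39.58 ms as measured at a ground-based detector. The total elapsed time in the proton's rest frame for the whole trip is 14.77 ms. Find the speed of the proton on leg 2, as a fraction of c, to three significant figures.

β = 0.983

Leg 1: γ = 67.4; τ_1 = 27.38/67.40 = 0.4062 ms.
Leg 2: speed unknown; τ_2 = 37.09/γ_2.
Leg 3: γ = 1/√(1 − 0.9816²) = 1/√0.03646 = 5.237; τ_3 = 39.58/5.237 = 7.558 ms.
Total proper time: 0.4062 + τ_2 + 7.558 = 14.77, so τ_2 = 14.77 − 7.964 = 6.806 ms.
γ_2 = 37.09/6.806 = 5.450; β = √(1 − 1/γ²) = √0.9663.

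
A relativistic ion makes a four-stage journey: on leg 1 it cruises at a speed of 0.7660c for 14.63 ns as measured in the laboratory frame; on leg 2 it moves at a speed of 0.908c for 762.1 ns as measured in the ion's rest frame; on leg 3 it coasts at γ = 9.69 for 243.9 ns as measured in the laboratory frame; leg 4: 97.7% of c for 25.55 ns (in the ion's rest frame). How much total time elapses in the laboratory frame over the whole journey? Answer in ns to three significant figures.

Leg 1: 14.63 ns is already measured in the laboratory frame.
Leg 2: γ = 1/√(1 − 0.908²) = 1/√0.1755 = 2.387; Δt_2 = 2.387 × 762.1 = 1819 ns.
Leg 3: 243.9 ns is already measured in the laboratory frame.
Leg 4: β = 0.977; γ = 1/√(1 − 0.977²) = 1/√0.04547 = 4.690; Δt_4 = 4.690 × 25.55 = 119.8 ns.
Total: 14.63 + 1819 + 243.9 + 119.8 ns.

Δt = 2200 ns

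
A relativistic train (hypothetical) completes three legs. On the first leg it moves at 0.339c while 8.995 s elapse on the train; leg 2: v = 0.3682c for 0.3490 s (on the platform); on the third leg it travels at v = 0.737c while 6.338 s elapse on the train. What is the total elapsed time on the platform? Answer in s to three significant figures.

Δt = 19.3 s

Leg 1: γ = 1/√(1 − 0.339²) = 1/√0.8851 = 1.063; Δt_1 = 1.063 × 8.995 = 9.561 s.
Leg 2: 0.3490 s is already measured on the platform.
Leg 3: γ = 1/√(1 − 0.737²) = 1/√0.4568 = 1.480; Δt_3 = 1.480 × 6.338 = 9.377 s.
Total: 9.561 + 0.3490 + 9.377 s.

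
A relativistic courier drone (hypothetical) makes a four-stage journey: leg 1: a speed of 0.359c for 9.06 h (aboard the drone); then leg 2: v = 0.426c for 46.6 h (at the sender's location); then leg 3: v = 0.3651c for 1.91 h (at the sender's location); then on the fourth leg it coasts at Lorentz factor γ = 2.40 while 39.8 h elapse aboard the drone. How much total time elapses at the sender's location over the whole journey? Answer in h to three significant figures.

Leg 1: γ = 1/√(1 − 0.359²) = 1/√0.8711 = 1.071; Δt_1 = 1.071 × 9.06 = 9.707 h.
Leg 2: 46.6 h is already measured at the sender's location.
Leg 3: 1.91 h is already measured at the sender's location.
Leg 4: γ = 2.40; Δt_4 = 2.400 × 39.8 = 95.52 h.
Total: 9.707 + 46.60 + 1.910 + 95.52 h.

Δt = 154 h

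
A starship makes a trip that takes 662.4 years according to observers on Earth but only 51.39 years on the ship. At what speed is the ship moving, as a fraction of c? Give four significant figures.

β = 0.9970

The proper time is measured on the ship (both events occur at the ship's location); Δt is measured on Earth. γ = Δt/τ = 662.4/51.39 = 12.89.
β = √(1 − 1/γ²) = √(1 − 0.006019) = √0.9940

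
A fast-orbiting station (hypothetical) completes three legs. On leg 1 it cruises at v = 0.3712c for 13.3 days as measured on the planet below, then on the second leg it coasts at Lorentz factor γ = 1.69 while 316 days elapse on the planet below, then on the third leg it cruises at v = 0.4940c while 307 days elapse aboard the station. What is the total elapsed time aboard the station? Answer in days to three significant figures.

τ = 506 days

Leg 1: γ = 1/√(1 − 0.3712²) = 1/√0.8622 = 1.077; τ_1 = 13.3/1.077 = 12.35 days.
Leg 2: γ = 1.69; τ_2 = 316/1.690 = 187.0 days.
Leg 3: 307 days is already measured aboard the station.
Total: 12.35 + 187.0 + 307.0 days.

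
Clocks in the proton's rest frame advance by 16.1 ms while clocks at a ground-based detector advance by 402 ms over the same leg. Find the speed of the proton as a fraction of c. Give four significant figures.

The proper time is measured in the proton's rest frame (both events occur at the proton's location); Δt is measured at a ground-based detector. γ = Δt/τ = 402/16.1 = 24.97.
β = √(1 − 1/γ²) = √(1 − 0.001604) = √0.9984

β = 0.9992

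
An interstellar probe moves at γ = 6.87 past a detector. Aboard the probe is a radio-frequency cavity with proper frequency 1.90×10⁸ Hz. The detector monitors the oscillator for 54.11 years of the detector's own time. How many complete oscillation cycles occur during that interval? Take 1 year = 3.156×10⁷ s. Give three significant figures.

N = 4.72×10¹⁶

γ = 6.87
During 54.11 years of lab time, the oscillator's proper time advances by τ = Δt/γ = 54.11/6.870 = 7.876 years = 2.486×10⁸ s.
N = f × τ = 1.90×10⁸ × 2.486×10⁸ = 4.723×10¹⁶.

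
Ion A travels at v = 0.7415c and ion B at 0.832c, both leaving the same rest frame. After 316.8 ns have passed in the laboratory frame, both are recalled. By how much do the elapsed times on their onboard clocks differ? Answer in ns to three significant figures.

A: γ = 1/√(1 − 0.7415²) = 1/√0.4502 = 1.490; τ_A = 316.8/1.490 = 212.6 ns.
B: γ = 1/√(1 − 0.832²) = 1/√0.3078 = 1.803; τ_B = 316.8/1.803 = 175.8 ns.

|τ_A − τ_B| = 36.8 ns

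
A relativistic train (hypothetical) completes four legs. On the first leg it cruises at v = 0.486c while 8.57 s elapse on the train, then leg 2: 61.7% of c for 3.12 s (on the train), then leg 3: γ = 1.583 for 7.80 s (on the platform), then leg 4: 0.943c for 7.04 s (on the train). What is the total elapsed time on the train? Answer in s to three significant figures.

Leg 1: 8.57 s is already measured on the train.
Leg 2: 3.12 s is already measured on the train.
Leg 3: γ = 1.583; τ_3 = 7.80/1.583 = 4.927 s.
Leg 4: 7.04 s is already measured on the train.
Total: 8.570 + 3.120 + 4.927 + 7.040 s.

τ = 23.7 s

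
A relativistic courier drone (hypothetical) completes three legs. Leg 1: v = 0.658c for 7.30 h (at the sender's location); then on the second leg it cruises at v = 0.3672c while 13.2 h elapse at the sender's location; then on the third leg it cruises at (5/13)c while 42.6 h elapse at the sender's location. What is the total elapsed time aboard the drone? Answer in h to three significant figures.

Leg 1: γ = 1/√(1 − 0.658²) = 1/√0.5670 = 1.328; τ_1 = 7.30/1.328 = 5.497 h.
Leg 2: γ = 1/√(1 − 0.3672²) = 1/√0.8652 = 1.075; τ_2 = 13.2/1.075 = 12.28 h.
Leg 3: γ = 1/√(1 − (5/13)²) = 13/12 ≈ 1.083; τ_3 = 42.6/1.083 = 39.32 h.
Total: 5.497 + 12.28 + 39.32 h.

τ = 57.1 h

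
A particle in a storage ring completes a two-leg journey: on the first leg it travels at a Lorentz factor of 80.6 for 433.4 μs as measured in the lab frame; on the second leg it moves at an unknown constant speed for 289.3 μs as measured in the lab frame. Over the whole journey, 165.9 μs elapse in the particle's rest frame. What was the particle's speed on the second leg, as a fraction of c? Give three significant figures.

β = 0.832

Leg 1: γ = 80.6; τ_1 = 433.4/80.60 = 5.377 μs.
Leg 2: speed unknown; τ_2 = 289.3/γ_2.
Total proper time: 5.377 + τ_2 = 165.9, so τ_2 = 165.9 − 5.377 = 160.5 μs.
γ_2 = 289.3/160.5 = 1.802; β = √(1 − 1/γ²) = √0.6921.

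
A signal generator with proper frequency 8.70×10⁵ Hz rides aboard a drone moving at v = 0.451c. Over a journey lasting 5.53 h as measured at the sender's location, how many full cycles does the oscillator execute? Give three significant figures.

N = 1.55×10¹⁰

γ = 1/√(1 − 0.451²) = 1/√0.7966 = 1.120
The oscillator's own cycle count is N = f × τ where τ is the proper time aboard the drone. τ = Δt/γ = 5.53/1.120 = 4.936 h = 1.777×10⁴ s.
N = 8.70×10⁵ × 1.777×10⁴ = 1.546×10¹⁰.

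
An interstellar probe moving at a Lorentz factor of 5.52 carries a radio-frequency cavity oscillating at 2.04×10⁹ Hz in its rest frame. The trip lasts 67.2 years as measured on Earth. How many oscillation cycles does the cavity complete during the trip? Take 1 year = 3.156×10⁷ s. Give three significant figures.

N = 7.84×10¹⁷

γ = 5.52
The oscillator's own cycle count is N = f × τ where τ is the proper time aboard the probe. τ = Δt/γ = 67.2/5.520 = 12.17 years = 3.842×10⁸ s.
N = 2.04×10⁹ × 3.842×10⁸ = 7.838×10¹⁷.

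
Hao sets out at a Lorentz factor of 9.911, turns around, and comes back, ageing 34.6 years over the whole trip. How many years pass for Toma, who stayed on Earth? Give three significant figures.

γ = 9.911
Earth-frame duration is the dilated interval: Δt = γτ = 9.911 × 34.6 years.

Δt = 343 years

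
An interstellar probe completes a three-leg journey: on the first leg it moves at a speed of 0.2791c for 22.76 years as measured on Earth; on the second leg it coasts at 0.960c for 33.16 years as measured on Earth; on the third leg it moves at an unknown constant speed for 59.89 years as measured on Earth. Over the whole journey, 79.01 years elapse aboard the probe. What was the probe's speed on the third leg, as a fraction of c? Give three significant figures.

Leg 1: γ = 1/√(1 − 0.2791²) = 1/√0.9221 = 1.041; τ_1 = 22.76/1.041 = 21.86 years.
Leg 2: γ = 1/√(1 − 0.960²) = 25/7 ≈ 3.571; τ_2 = 33.16/3.571 = 9.285 years.
Leg 3: speed unknown; τ_3 = 59.89/γ_3.
Total proper time: 21.86 + 9.285 + τ_3 = 79.01, so τ_3 = 79.01 − 31.14 = 47.87 years.
γ_3 = 59.89/47.87 = 1.251; β = √(1 − 1/γ²) = √0.3611.

β = 0.601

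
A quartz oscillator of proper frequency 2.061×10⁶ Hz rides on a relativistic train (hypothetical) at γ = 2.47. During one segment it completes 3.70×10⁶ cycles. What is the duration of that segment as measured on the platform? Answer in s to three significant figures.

Δt = 4.43 s

γ = 2.47
Proper time for N cycles: τ = N/f = 3.70×10⁶/(2.061×10⁶) = 1.795×10⁰ s = 1.795 s.
Lab-frame duration Δt = γτ = 2.470 × 1.795 = 4.434 s.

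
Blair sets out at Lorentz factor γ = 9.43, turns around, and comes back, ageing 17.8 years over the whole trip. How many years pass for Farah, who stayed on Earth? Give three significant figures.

Δt = 168 years

γ = 9.43
Earth-frame duration is the dilated interval: Δt = γτ = 9.430 × 17.8 years.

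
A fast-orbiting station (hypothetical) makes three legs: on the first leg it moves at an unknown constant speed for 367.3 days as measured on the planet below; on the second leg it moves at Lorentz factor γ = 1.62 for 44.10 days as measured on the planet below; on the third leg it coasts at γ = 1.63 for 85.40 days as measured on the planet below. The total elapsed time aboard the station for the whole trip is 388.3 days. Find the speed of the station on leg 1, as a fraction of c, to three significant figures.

Leg 1: speed unknown; τ_1 = 367.3/γ_1.
Leg 2: γ = 1.62; τ_2 = 44.10/1.620 = 27.22 days.
Leg 3: γ = 1.63; τ_3 = 85.40/1.630 = 52.39 days.
Total proper time: τ_1 + 27.22 + 52.39 = 388.3, so τ_1 = 388.3 − 79.61 = 308.7 days.
γ_1 = 367.3/308.7 = 1.190; β = √(1 − 1/γ²) = √0.2937.

β = 0.542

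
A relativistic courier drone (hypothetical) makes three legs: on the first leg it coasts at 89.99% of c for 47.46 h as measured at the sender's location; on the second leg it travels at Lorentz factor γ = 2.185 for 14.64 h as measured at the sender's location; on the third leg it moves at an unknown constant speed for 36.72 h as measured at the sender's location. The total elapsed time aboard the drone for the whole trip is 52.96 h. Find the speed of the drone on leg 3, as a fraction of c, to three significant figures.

β = 0.718

Leg 1: β = 0.8999; γ = 1/√(1 − 0.8999²) = 1/√0.1902 = 2.293; τ_1 = 47.46/2.293 = 20.70 h.
Leg 2: γ = 2.185; τ_2 = 14.64/2.185 = 6.700 h.
Leg 3: speed unknown; τ_3 = 36.72/γ_3.
Total proper time: 20.70 + 6.700 + τ_3 = 52.96, so τ_3 = 52.96 − 27.40 = 25.56 h.
γ_3 = 36.72/25.56 = 1.436; β = √(1 − 1/γ²) = √0.5154.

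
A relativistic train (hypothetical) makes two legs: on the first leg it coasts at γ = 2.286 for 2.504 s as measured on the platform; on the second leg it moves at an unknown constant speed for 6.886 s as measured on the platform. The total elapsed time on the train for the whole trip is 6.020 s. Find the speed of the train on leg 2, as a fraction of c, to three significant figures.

β = 0.699

Leg 1: γ = 2.286; τ_1 = 2.504/2.286 = 1.095 s.
Leg 2: speed unknown; τ_2 = 6.886/γ_2.
Total proper time: 1.095 + τ_2 = 6.020, so τ_2 = 6.020 − 1.095 = 4.925 s.
γ_2 = 6.886/4.925 = 1.398; β = √(1 − 1/γ²) = √0.4885.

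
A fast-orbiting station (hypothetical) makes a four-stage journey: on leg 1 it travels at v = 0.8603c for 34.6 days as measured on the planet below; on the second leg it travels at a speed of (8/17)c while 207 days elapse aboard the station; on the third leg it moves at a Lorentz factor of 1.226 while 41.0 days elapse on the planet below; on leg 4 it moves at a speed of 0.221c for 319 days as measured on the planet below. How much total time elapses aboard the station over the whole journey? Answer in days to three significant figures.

τ = 569 days

Leg 1: γ = 1/√(1 − 0.8603²) = 1/√0.2599 = 1.962; τ_1 = 34.6/1.962 = 17.64 days.
Leg 2: 207 days is already measured aboard the station.
Leg 3: γ = 1.226; τ_3 = 41.0/1.226 = 33.44 days.
Leg 4: γ = 1/√(1 − 0.221²) = 1/√0.9512 = 1.025; τ_4 = 319/1.025 = 311.1 days.
Total: 17.64 + 207.0 + 33.44 + 311.1 days.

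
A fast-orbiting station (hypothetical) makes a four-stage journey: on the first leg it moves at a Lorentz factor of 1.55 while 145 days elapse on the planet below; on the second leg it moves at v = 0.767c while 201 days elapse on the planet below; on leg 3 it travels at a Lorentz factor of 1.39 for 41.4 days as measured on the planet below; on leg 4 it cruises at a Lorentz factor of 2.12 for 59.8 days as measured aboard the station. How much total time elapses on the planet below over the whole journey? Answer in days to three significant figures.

Leg 1: 145 days is already measured on the planet below.
Leg 2: 201 days is already measured on the planet below.
Leg 3: 41.4 days is already measured on the planet below.
Leg 4: γ = 2.12; Δt_4 = 2.120 × 59.8 = 126.8 days.
Total: 145.0 + 201.0 + 41.40 + 126.8 days.

Δt = 514 days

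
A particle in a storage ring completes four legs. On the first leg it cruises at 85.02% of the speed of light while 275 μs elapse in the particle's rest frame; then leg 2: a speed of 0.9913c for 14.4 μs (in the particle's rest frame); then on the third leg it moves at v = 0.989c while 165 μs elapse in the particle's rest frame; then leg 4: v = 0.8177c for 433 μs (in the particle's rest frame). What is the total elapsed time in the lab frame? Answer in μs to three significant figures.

Δt = 2500 μs

Leg 1: β = 0.8502; γ = 1/√(1 − 0.8502²) = 1/√0.2772 = 1.899; Δt_1 = 1.899 × 275 = 522.4 μs.
Leg 2: γ = 1/√(1 − 0.9913²) = 1/√0.01732 = 7.598; Δt_2 = 7.598 × 14.4 = 109.4 μs.
Leg 3: γ = 1/√(1 − 0.989²) = 1/√0.02188 = 6.761; Δt_3 = 6.761 × 165 = 1116 μs.
Leg 4: γ = 1/√(1 − 0.8177²) = 1/√0.3314 = 1.737; Δt_4 = 1.737 × 433 = 752.2 μs.
Total: 522.4 + 109.4 + 1116 + 752.2 μs.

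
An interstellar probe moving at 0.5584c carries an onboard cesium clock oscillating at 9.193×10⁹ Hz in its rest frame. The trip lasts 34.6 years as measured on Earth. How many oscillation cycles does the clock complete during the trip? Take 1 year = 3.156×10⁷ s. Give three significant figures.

γ = 1/√(1 − 0.5584²) = 1/√0.6882 = 1.205
The oscillator's own cycle count is N = f × τ where τ is the proper time aboard the probe. τ = Δt/γ = 34.6/1.205 = 28.70 years = 9.059×10⁸ s.
N = 9.193×10⁹ × 9.059×10⁸ = 8.328×10¹⁸.

N = 8.33×10¹⁸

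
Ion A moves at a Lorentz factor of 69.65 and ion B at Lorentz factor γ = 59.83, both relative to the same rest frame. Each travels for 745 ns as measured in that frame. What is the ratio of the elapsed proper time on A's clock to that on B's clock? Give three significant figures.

A: γ = 69.65. B: γ = 59.83.
τ_A/τ_B = γ_B/γ_A = 59.83/69.65 = 0.8590, so τ_A/τ_B = 0.8590.

τ_A/τ_B = 0.859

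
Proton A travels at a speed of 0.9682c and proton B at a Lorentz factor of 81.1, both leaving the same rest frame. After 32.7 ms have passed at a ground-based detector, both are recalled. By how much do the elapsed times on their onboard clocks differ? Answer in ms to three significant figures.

|τ_A − τ_B| = 7.78 ms

A: γ = 1/√(1 − 0.9682²) = 1/√0.06259 = 3.997; τ_A = 32.7/3.997 = 8.181 ms.
B: γ = 81.1; τ_B = 32.7/81.10 = 0.4032 ms.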